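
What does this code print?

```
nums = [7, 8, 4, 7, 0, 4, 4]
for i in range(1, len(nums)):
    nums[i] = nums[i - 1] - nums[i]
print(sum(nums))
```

i=1: nums[1] = 7-8 = -1 → [7, -1, 4, 7, 0, 4, 4]
i=2: nums[2] = (-1)-4 = -5 → [7, -1, -5, 7, 0, 4, 4]
i=3: nums[3] = (-5)-7 = -12 → [7, -1, -5, -12, 0, 4, 4]
i=4: nums[4] = (-12)-0 = -12 → [7, -1, -5, -12, -12, 4, 4]
i=5: nums[5] = (-12)-4 = -16 → [7, -1, -5, -12, -12, -16, 4]
i=6: nums[6] = (-16)-4 = -20 → [7, -1, -5, -12, -12, -16, -20]
sum = -59

-59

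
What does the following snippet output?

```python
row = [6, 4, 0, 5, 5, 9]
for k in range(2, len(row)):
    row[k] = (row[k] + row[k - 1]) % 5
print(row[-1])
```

3

k=2: row[2] = (0+4)%5 = 4 → [6, 4, 4, 5, 5, 9]
k=3: row[3] = (5+4)%5 = 4 → [6, 4, 4, 4, 5, 9]
k=4: row[4] = (5+4)%5 = 4 → [6, 4, 4, 4, 4, 9]
k=5: row[5] = (9+4)%5 = 3 → [6, 4, 4, 4, 4, 3]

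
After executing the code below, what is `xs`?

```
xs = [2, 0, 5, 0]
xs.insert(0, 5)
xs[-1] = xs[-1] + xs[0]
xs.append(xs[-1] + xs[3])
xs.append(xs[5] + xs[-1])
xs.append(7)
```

insert 5 at 0 → [5, 2, 0, 5, 0]
xs[-1] = xs[-1]+xs[0] = 0+5 = 5 → [5, 2, 0, 5, 5]
append xs[-1]+xs[3] = 5+5 = 10 → [5, 2, 0, 5, 5, 10]
append xs[5]+xs[-1] = 10+10 = 20 → [5, 2, 0, 5, 5, 10, 20]
append 7 → [5, 2, 0, 5, 5, 10, 20, 7]

[5, 2, 0, 5, 5, 10, 20, 7]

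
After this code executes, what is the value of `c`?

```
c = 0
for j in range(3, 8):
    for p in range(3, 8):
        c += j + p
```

j=3,p=3: c = 0+6 = 6
j=3,p=4: c = 6+7 = 13
j=3,p=5: c = 13+8 = 21
j=3,p=6: c = 21+9 = 30
j=3,p=7: c = 30+10 = 40
j=4,p=3: c = 40+7 = 47
j=4,p=4: c = 47+8 = 55
j=4,p=5: c = 55+9 = 64
j=4,p=6: c = 64+10 = 74
j=4,p=7: c = 74+11 = 85
j=5,p=3: c = 85+8 = 93
j=5,p=4: c = 93+9 = 102
j=5,p=5: c = 102+10 = 112
j=5,p=6: c = 112+11 = 123
j=5,p=7: c = 123+12 = 135
j=6,p=3: c = 135+9 = 144
j=6,p=4: c = 144+10 = 154
j=6,p=5: c = 154+11 = 165
j=6,p=6: c = 165+12 = 177
j=6,p=7: c = 177+13 = 190
j=7,p=3: c = 190+10 = 200
j=7,p=4: c = 200+11 = 211
j=7,p=5: c = 211+12 = 223
j=7,p=6: c = 223+13 = 236
j=7,p=7: c = 236+14 = 250

250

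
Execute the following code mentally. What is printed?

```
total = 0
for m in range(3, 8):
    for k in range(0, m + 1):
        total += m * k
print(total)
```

455

m=3,k=0: total = 0+0 = 0
m=3,k=1: total = 0+3 = 3
m=3,k=2: total = 3+6 = 9
m=3,k=3: total = 9+9 = 18
m=4,k=0: total = 18+0 = 18
m=4,k=1: total = 18+4 = 22
m=4,k=2: total = 22+8 = 30
m=4,k=3: total = 30+12 = 42
m=4,k=4: total = 42+16 = 58
m=5,k=0: total = 58+0 = 58
m=5,k=1: total = 58+5 = 63
m=5,k=2: total = 63+10 = 73
m=5,k=3: total = 73+15 = 88
m=5,k=4: total = 88+20 = 108
m=5,k=5: total = 108+25 = 133
m=6,k=0: total = 133+0 = 133
m=6,k=1: total = 133+6 = 139
m=6,k=2: total = 139+12 = 151
m=6,k=3: total = 151+18 = 169
m=6,k=4: total = 169+24 = 193
m=6,k=5: total = 193+30 = 223
m=6,k=6: total = 223+36 = 259
m=7,k=0: total = 259+0 = 259
m=7,k=1: total = 259+7 = 266
m=7,k=2: total = 266+14 = 280
m=7,k=3: total = 280+21 = 301
m=7,k=4: total = 301+28 = 329
m=7,k=5: total = 329+35 = 364
m=7,k=6: total = 364+42 = 406
m=7,k=7: total = 406+49 = 455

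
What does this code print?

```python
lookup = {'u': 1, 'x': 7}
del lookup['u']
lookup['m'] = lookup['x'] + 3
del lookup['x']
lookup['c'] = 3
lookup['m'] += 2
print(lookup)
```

{'m': 12, 'c': 3}

del 'u' → {'x': 7}
lookup['m'] = lookup['x']+3 = 10 → {'x': 7, 'm': 10}
del 'x' → {'m': 10}
lookup['c'] = 3 → {'m': 10, 'c': 3}
lookup['m'] = 10+2 = 12 → {'m': 12, 'c': 3}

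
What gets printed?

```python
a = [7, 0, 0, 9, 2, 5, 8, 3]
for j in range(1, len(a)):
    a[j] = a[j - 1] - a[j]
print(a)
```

j=1: a[1] = 7-0 = 7 → [7, 7, 0, 9, 2, 5, 8, 3]
j=2: a[2] = 7-0 = 7 → [7, 7, 7, 9, 2, 5, 8, 3]
j=3: a[3] = 7-9 = -2 → [7, 7, 7, -2, 2, 5, 8, 3]
j=4: a[4] = (-2)-2 = -4 → [7, 7, 7, -2, -4, 5, 8, 3]
j=5: a[5] = (-4)-5 = -9 → [7, 7, 7, -2, -4, -9, 8, 3]
j=6: a[6] = (-9)-8 = -17 → [7, 7, 7, -2, -4, -9, -17, 3]
j=7: a[7] = (-17)-3 = -20 → [7, 7, 7, -2, -4, -9, -17, -20]

[7, 7, 7, -2, -4, -9, -17, -20]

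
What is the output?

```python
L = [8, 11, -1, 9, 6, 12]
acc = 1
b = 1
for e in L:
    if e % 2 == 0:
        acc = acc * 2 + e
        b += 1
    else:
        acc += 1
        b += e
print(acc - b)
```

e=8: even, acc = 1*2+8 = 10; b=2
e=11: not even, acc = 10+1 = 11; b=13
e=-1: not even, acc = 11+1 = 12; b=12
e=9: not even, acc = 12+1 = 13; b=21
e=6: even, acc = 13*2+6 = 32; b=22
e=12: even, acc = 32*2+12 = 76; b=23
acc-b = 76-23 = 53

53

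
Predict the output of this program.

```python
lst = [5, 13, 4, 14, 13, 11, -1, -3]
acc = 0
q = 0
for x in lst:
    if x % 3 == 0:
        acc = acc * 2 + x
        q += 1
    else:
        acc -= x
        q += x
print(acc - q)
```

x=5: not %3==0, acc = 0-5 = -5; q=5
x=13: not %3==0, acc = (-5)-13 = -18; q=18
x=4: not %3==0, acc = (-18)-4 = -22; q=22
x=14: not %3==0, acc = (-22)-14 = -36; q=36
x=13: not %3==0, acc = (-36)-13 = -49; q=49
x=11: not %3==0, acc = (-49)-11 = -60; q=60
x=-1: not %3==0, acc = (-60)-(-1) = -59; q=59
x=-3: %3==0, acc = (-59)*2+(-3) = -121; q=60
acc-q = (-121)-60 = -181

-181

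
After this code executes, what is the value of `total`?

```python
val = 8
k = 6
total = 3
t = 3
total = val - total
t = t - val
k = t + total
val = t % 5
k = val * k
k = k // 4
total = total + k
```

5

total = 8-3 = 5
t = 3-8 = -5
k = (-5)+5 = 0
val = (-5)%5 = 0
k = 0*0 = 0
k = 0//4 = 0
total = 5+0 = 5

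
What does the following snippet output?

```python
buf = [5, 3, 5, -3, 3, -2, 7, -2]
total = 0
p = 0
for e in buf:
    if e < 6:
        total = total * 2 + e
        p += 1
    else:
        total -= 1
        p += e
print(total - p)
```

462

e=5: <6, total = 0*2+5 = 5; p=1
e=3: <6, total = 5*2+3 = 13; p=2
e=5: <6, total = 13*2+5 = 31; p=3
e=-3: <6, total = 31*2+(-3) = 59; p=4
e=3: <6, total = 59*2+3 = 121; p=5
e=-2: <6, total = 121*2+(-2) = 240; p=6
e=7: not <6, total = 240-1 = 239; p=13
e=-2: <6, total = 239*2+(-2) = 476; p=14
total-p = 476-14 = 462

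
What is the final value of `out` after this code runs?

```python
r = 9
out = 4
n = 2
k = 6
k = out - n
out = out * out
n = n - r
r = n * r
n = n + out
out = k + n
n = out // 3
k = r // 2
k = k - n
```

k = 4-2 = 2
out = 4*4 = 16
n = 2-9 = -7
r = (-7)*9 = -63
n = (-7)+16 = 9
out = 2+9 = 11
n = 11//3 = 3
k = (-63)//2 = -32
k = (-32)-3 = -35

11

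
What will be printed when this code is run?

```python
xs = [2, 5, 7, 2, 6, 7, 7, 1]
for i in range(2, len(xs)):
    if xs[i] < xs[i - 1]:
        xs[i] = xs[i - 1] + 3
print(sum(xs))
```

i=2: 7>=5, unchanged → [2, 5, 7, 2, 6, 7, 7, 1]
i=3: 2<7, xs[3] = 7+3 = 10 → [2, 5, 7, 10, 6, 7, 7, 1]
i=4: 6<10, xs[4] = 10+3 = 13 → [2, 5, 7, 10, 13, 7, 7, 1]
i=5: 7<13, xs[5] = 13+3 = 16 → [2, 5, 7, 10, 13, 16, 7, 1]
i=6: 7<16, xs[6] = 16+3 = 19 → [2, 5, 7, 10, 13, 16, 19, 1]
i=7: 1<19, xs[7] = 19+3 = 22 → [2, 5, 7, 10, 13, 16, 19, 22]
sum = 94

94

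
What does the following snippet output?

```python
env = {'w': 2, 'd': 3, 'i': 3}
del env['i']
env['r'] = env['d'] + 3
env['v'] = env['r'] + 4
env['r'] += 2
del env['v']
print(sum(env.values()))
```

del 'i' → {'w': 2, 'd': 3}
env['r'] = env['d']+3 = 6 → {'w': 2, 'd': 3, 'r': 6}
env['v'] = env['r']+4 = 10 → {'w': 2, 'd': 3, 'r': 6, 'v': 10}
env['r'] = 6+2 = 8 → {'w': 2, 'd': 3, 'r': 8, 'v': 10}
del 'v' → {'w': 2, 'd': 3, 'r': 8}
sum of values = 13

13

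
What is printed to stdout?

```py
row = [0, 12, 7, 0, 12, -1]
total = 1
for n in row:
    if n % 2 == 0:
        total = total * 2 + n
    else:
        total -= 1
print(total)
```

71

n=0: even, total = 1*2+0 = 2
n=12: even, total = 2*2+12 = 16
n=7: not even, total = 16-1 = 15
n=0: even, total = 15*2+0 = 30
n=12: even, total = 30*2+12 = 72
n=-1: not even, total = 72-1 = 71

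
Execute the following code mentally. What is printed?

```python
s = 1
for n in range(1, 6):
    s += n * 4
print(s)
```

61

n=1: s = 1+1*4 = 5
n=2: s = 5+2*4 = 13
n=3: s = 13+3*4 = 25
n=4: s = 25+4*4 = 41
n=5: s = 41+5*4 = 61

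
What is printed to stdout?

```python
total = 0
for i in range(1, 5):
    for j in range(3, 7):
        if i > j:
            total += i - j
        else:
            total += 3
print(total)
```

i=1,j=3: not 1>3, total = 0+3 = 3
i=1,j=4: not 1>4, total = 3+3 = 6
i=1,j=5: not 1>5, total = 6+3 = 9
i=1,j=6: not 1>6, total = 9+3 = 12
i=2,j=3: not 2>3, total = 12+3 = 15
i=2,j=4: not 2>4, total = 15+3 = 18
i=2,j=5: not 2>5, total = 18+3 = 21
i=2,j=6: not 2>6, total = 21+3 = 24
i=3,j=3: not 3>3, total = 24+3 = 27
i=3,j=4: not 3>4, total = 27+3 = 30
i=3,j=5: not 3>5, total = 30+3 = 33
i=3,j=6: not 3>6, total = 33+3 = 36
i=4,j=3: 4>3, total = 36+1 = 37
i=4,j=4: not 4>4, total = 37+3 = 40
i=4,j=5: not 4>5, total = 40+3 = 43
i=4,j=6: not 4>6, total = 43+3 = 46

46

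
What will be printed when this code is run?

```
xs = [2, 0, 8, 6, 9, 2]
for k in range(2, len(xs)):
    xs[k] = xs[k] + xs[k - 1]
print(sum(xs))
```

k=2: xs[2] = 8+0 = 8 → [2, 0, 8, 6, 9, 2]
k=3: xs[3] = 6+8 = 14 → [2, 0, 8, 14, 9, 2]
k=4: xs[4] = 9+14 = 23 → [2, 0, 8, 14, 23, 2]
k=5: xs[5] = 2+23 = 25 → [2, 0, 8, 14, 23, 25]
sum = 72

72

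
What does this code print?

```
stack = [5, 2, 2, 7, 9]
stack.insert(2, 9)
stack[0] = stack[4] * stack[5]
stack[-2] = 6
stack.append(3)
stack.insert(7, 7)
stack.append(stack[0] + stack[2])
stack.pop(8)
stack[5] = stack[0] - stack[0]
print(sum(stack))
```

92

insert 9 at 2 → [5, 2, 9, 2, 7, 9]
stack[0] = stack[4]*stack[5] = 7*9 = 63 → [63, 2, 9, 2, 7, 9]
stack[-2] = 6 → [63, 2, 9, 2, 6, 9]
append 3 → [63, 2, 9, 2, 6, 9, 3]
insert 7 at 7 → [63, 2, 9, 2, 6, 9, 3, 7]
append stack[0]+stack[2] = 63+9 = 72 → [63, 2, 9, 2, 6, 9, 3, 7, 72]
pop(8) removes 72 → [63, 2, 9, 2, 6, 9, 3, 7]
stack[5] = stack[0]-stack[0] = 63-63 = 0 → [63, 2, 9, 2, 6, 0, 3, 7]
sum = 92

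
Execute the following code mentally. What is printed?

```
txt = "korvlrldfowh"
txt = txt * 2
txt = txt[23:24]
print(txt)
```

repeat ×2 → 'korvlrldfowhkorvlrldfowh'
slice [23:24] → 'h'

h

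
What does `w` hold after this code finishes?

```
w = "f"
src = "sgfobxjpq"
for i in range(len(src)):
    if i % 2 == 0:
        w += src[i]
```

i=0: add 's' → 'fs'
i=1: skip
i=2: add 'f' → 'fsf'
i=3: skip
i=4: add 'b' → 'fsfb'
i=5: skip
i=6: add 'j' → 'fsfbj'
i=7: skip
i=8: add 'q' → 'fsfbjq'

'fsfbjq'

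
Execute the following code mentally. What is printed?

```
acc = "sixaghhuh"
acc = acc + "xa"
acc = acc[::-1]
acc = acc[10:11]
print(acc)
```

+ 'xa' → 'sixaghhuhxa'
reverse → 'axhuhhgaxis'
slice [10:11] → 's'

s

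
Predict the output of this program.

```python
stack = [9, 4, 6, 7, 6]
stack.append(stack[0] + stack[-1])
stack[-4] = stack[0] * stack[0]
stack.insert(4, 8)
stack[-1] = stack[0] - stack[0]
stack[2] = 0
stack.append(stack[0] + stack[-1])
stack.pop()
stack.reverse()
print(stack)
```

[0, 6, 8, 7, 0, 4, 9]

append stack[0]+stack[-1] = 9+6 = 15 → [9, 4, 6, 7, 6, 15]
stack[-4] = stack[0]*stack[0] = 9*9 = 81 → [9, 4, 81, 7, 6, 15]
insert 8 at 4 → [9, 4, 81, 7, 8, 6, 15]
stack[-1] = stack[0]-stack[0] = 9-9 = 0 → [9, 4, 81, 7, 8, 6, 0]
stack[2] = 0 → [9, 4, 0, 7, 8, 6, 0]
append stack[0]+stack[-1] = 9+0 = 9 → [9, 4, 0, 7, 8, 6, 0, 9]
pop() removes 9 → [9, 4, 0, 7, 8, 6, 0]
reverse → [0, 6, 8, 7, 0, 4, 9]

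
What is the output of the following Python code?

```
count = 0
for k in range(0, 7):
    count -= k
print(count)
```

-21

k=0: count = 0-0 = 0
k=1: count = 0-1 = -1
k=2: count = (-1)-2 = -3
k=3: count = (-3)-3 = -6
k=4: count = (-6)-4 = -10
k=5: count = (-10)-5 = -15
k=6: count = (-15)-6 = -21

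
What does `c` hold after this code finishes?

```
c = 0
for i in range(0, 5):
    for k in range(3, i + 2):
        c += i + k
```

42

i=2,k=3: c = 0+5 = 5
i=3,k=3: c = 5+6 = 11
i=3,k=4: c = 11+7 = 18
i=4,k=3: c = 18+7 = 25
i=4,k=4: c = 25+8 = 33
i=4,k=5: c = 33+9 = 42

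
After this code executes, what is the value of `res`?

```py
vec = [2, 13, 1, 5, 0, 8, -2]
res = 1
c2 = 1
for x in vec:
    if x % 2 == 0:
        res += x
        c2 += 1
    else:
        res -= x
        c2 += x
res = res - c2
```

x=2: even, res = 1+2 = 3; c2=2
x=13: not even, res = 3-13 = -10; c2=15
x=1: not even, res = (-10)-1 = -11; c2=16
x=5: not even, res = (-11)-5 = -16; c2=21
x=0: even, res = (-16)+0 = -16; c2=22
x=8: even, res = (-16)+8 = -8; c2=23
x=-2: even, res = (-8)+(-2) = -10; c2=24
res-c2 = (-10)-24 = -34

-34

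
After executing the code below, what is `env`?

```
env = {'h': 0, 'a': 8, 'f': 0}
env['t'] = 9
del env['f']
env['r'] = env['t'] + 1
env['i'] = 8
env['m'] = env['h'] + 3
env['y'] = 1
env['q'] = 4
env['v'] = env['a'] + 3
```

env['t'] = 9 → {'h': 0, 'a': 8, 'f': 0, 't': 9}
del 'f' → {'h': 0, 'a': 8, 't': 9}
env['r'] = env['t']+1 = 10 → {'h': 0, 'a': 8, 't': 9, 'r': 10}
env['i'] = 8 → {'h': 0, 'a': 8, 't': 9, 'r': 10, 'i': 8}
env['m'] = env['h']+3 = 3 → {'h': 0, 'a': 8, 't': 9, 'r': 10, 'i': 8, 'm': 3}
env['y'] = 1 → {'h': 0, 'a': 8, 't': 9, 'r': 10, 'i': 8, 'm': 3, 'y': 1}
env['q'] = 4 → {'h': 0, 'a': 8, 't': 9, 'r': 10, 'i': 8, 'm': 3, 'y': 1, 'q': 4}
env['v'] = env['a']+3 = 11 → {'h': 0, 'a': 8, 't': 9, 'r': 10, 'i': 8, 'm': 3, 'y': 1, 'q': 4, 'v': 11}

{'h': 0, 'a': 8, 't': 9, 'r': 10, 'i': 8, 'm': 3, 'y': 1, 'q': 4, 'v': 11}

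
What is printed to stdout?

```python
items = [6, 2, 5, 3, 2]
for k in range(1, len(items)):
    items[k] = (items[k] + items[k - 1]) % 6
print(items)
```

k=1: items[1] = (2+6)%6 = 2 → [6, 2, 5, 3, 2]
k=2: items[2] = (5+2)%6 = 1 → [6, 2, 1, 3, 2]
k=3: items[3] = (3+1)%6 = 4 → [6, 2, 1, 4, 2]
k=4: items[4] = (2+4)%6 = 0 → [6, 2, 1, 4, 0]

[6, 2, 1, 4, 0]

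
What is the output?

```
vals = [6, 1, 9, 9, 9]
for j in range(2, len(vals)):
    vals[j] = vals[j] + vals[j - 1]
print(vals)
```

j=2: vals[2] = 9+1 = 10 → [6, 1, 10, 9, 9]
j=3: vals[3] = 9+10 = 19 → [6, 1, 10, 19, 9]
j=4: vals[4] = 9+19 = 28 → [6, 1, 10, 19, 28]

[6, 1, 10, 19, 28]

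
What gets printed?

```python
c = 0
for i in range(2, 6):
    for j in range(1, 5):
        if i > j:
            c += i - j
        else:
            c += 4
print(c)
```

i=2,j=1: 2>1, c = 0+1 = 1
i=2,j=2: not 2>2, c = 1+4 = 5
i=2,j=3: not 2>3, c = 5+4 = 9
i=2,j=4: not 2>4, c = 9+4 = 13
i=3,j=1: 3>1, c = 13+2 = 15
i=3,j=2: 3>2, c = 15+1 = 16
i=3,j=3: not 3>3, c = 16+4 = 20
i=3,j=4: not 3>4, c = 20+4 = 24
i=4,j=1: 4>1, c = 24+3 = 27
i=4,j=2: 4>2, c = 27+2 = 29
i=4,j=3: 4>3, c = 29+1 = 30
i=4,j=4: not 4>4, c = 30+4 = 34
i=5,j=1: 5>1, c = 34+4 = 38
i=5,j=2: 5>2, c = 38+3 = 41
i=5,j=3: 5>3, c = 41+2 = 43
i=5,j=4: 5>4, c = 43+1 = 44

44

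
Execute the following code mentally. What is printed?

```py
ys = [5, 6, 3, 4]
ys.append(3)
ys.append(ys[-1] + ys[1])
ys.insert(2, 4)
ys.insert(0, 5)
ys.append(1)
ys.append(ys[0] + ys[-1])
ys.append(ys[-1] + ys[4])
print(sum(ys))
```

append 3 → [5, 6, 3, 4, 3]
append ys[-1]+ys[1] = 3+6 = 9 → [5, 6, 3, 4, 3, 9]
insert 4 at 2 → [5, 6, 4, 3, 4, 3, 9]
insert 5 at 0 → [5, 5, 6, 4, 3, 4, 3, 9]
append 1 → [5, 5, 6, 4, 3, 4, 3, 9, 1]
append ys[0]+ys[-1] = 5+1 = 6 → [5, 5, 6, 4, 3, 4, 3, 9, 1, 6]
append ys[-1]+ys[4] = 6+3 = 9 → [5, 5, 6, 4, 3, 4, 3, 9, 1, 6, 9]
sum = 55

55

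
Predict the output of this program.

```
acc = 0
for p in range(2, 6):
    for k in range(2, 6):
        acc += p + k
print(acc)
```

p=2,k=2: acc = 0+4 = 4
p=2,k=3: acc = 4+5 = 9
p=2,k=4: acc = 9+6 = 15
p=2,k=5: acc = 15+7 = 22
p=3,k=2: acc = 22+5 = 27
p=3,k=3: acc = 27+6 = 33
p=3,k=4: acc = 33+7 = 40
p=3,k=5: acc = 40+8 = 48
p=4,k=2: acc = 48+6 = 54
p=4,k=3: acc = 54+7 = 61
p=4,k=4: acc = 61+8 = 69
p=4,k=5: acc = 69+9 = 78
p=5,k=2: acc = 78+7 = 85
p=5,k=3: acc = 85+8 = 93
p=5,k=4: acc = 93+9 = 102
p=5,k=5: acc = 102+10 = 112

112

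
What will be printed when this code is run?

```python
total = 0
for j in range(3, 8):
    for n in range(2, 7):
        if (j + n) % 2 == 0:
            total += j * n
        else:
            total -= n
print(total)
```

188

j=3,n=2: odd sum, total = 0-2 = -2
j=3,n=3: even sum, total = (-2)+9 = 7
j=3,n=4: odd sum, total = 7-4 = 3
j=3,n=5: even sum, total = 3+15 = 18
j=3,n=6: odd sum, total = 18-6 = 12
j=4,n=2: even sum, total = 12+8 = 20
j=4,n=3: odd sum, total = 20-3 = 17
j=4,n=4: even sum, total = 17+16 = 33
j=4,n=5: odd sum, total = 33-5 = 28
j=4,n=6: even sum, total = 28+24 = 52
j=5,n=2: odd sum, total = 52-2 = 50
j=5,n=3: even sum, total = 50+15 = 65
j=5,n=4: odd sum, total = 65-4 = 61
j=5,n=5: even sum, total = 61+25 = 86
j=5,n=6: odd sum, total = 86-6 = 80
j=6,n=2: even sum, total = 80+12 = 92
j=6,n=3: odd sum, total = 92-3 = 89
j=6,n=4: even sum, total = 89+24 = 113
j=6,n=5: odd sum, total = 113-5 = 108
j=6,n=6: even sum, total = 108+36 = 144
j=7,n=2: odd sum, total = 144-2 = 142
j=7,n=3: even sum, total = 142+21 = 163
j=7,n=4: odd sum, total = 163-4 = 159
j=7,n=5: even sum, total = 159+35 = 194
j=7,n=6: odd sum, total = 194-6 = 188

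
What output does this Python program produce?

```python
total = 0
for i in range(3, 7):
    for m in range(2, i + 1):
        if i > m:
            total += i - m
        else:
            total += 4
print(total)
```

36

i=3,m=2: 3>2, total = 0+1 = 1
i=3,m=3: not 3>3, total = 1+4 = 5
i=4,m=2: 4>2, total = 5+2 = 7
i=4,m=3: 4>3, total = 7+1 = 8
i=4,m=4: not 4>4, total = 8+4 = 12
i=5,m=2: 5>2, total = 12+3 = 15
i=5,m=3: 5>3, total = 15+2 = 17
i=5,m=4: 5>4, total = 17+1 = 18
i=5,m=5: not 5>5, total = 18+4 = 22
i=6,m=2: 6>2, total = 22+4 = 26
i=6,m=3: 6>3, total = 26+3 = 29
i=6,m=4: 6>4, total = 29+2 = 31
i=6,m=5: 6>5, total = 31+1 = 32
i=6,m=6: not 6>6, total = 32+4 = 36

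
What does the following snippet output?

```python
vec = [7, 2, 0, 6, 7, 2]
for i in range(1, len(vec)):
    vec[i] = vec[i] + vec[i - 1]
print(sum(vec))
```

i=1: vec[1] = 2+7 = 9 → [7, 9, 0, 6, 7, 2]
i=2: vec[2] = 0+9 = 9 → [7, 9, 9, 6, 7, 2]
i=3: vec[3] = 6+9 = 15 → [7, 9, 9, 15, 7, 2]
i=4: vec[4] = 7+15 = 22 → [7, 9, 9, 15, 22, 2]
i=5: vec[5] = 2+22 = 24 → [7, 9, 9, 15, 22, 24]
sum = 86

86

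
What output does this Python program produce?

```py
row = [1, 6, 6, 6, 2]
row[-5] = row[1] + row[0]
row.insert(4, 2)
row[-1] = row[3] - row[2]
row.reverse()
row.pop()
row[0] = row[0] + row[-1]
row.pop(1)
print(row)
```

row[-5] = row[1]+row[0] = 6+1 = 7 → [7, 6, 6, 6, 2]
insert 2 at 4 → [7, 6, 6, 6, 2, 2]
row[-1] = row[3]-row[2] = 6-6 = 0 → [7, 6, 6, 6, 2, 0]
reverse → [0, 2, 6, 6, 6, 7]
pop() removes 7 → [0, 2, 6, 6, 6]
row[0] = row[0]+row[-1] = 0+6 = 6 → [6, 2, 6, 6, 6]
pop(1) removes 2 → [6, 6, 6, 6]

[6, 6, 6, 6]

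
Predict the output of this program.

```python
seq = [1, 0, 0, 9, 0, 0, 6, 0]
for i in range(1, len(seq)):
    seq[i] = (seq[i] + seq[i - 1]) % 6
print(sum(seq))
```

23

i=1: seq[1] = (0+1)%6 = 1 → [1, 1, 0, 9, 0, 0, 6, 0]
i=2: seq[2] = (0+1)%6 = 1 → [1, 1, 1, 9, 0, 0, 6, 0]
i=3: seq[3] = (9+1)%6 = 4 → [1, 1, 1, 4, 0, 0, 6, 0]
i=4: seq[4] = (0+4)%6 = 4 → [1, 1, 1, 4, 4, 0, 6, 0]
i=5: seq[5] = (0+4)%6 = 4 → [1, 1, 1, 4, 4, 4, 6, 0]
i=6: seq[6] = (6+4)%6 = 4 → [1, 1, 1, 4, 4, 4, 4, 0]
i=7: seq[7] = (0+4)%6 = 4 → [1, 1, 1, 4, 4, 4, 4, 4]
sum = 23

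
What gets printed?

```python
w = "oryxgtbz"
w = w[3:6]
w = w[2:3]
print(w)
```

t

slice [3:6] → 'xgt'
slice [2:3] → 't'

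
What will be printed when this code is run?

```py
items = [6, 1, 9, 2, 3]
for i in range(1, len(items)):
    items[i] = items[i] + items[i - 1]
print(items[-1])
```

i=1: items[1] = 1+6 = 7 → [6, 7, 9, 2, 3]
i=2: items[2] = 9+7 = 16 → [6, 7, 16, 2, 3]
i=3: items[3] = 2+16 = 18 → [6, 7, 16, 18, 3]
i=4: items[4] = 3+18 = 21 → [6, 7, 16, 18, 21]

21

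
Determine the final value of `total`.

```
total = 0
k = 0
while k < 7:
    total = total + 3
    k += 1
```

k=0: total = 0+3 = 3
k=1: total = 3+3 = 6
k=2: total = 6+3 = 9
k=3: total = 9+3 = 12
k=4: total = 12+3 = 15
k=5: total = 15+3 = 18
k=6: total = 18+3 = 21

21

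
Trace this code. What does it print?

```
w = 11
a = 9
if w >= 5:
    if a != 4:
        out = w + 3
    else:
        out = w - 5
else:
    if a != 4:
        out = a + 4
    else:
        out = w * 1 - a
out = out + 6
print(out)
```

20

w=11, a=9
w >= 5 is True; a != 4 is True
→ out = w + 3 = 14
out = 14+6 = 20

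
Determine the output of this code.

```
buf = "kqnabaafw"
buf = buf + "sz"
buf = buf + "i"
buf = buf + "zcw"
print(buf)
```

kqnabaafwszizcw

+ 'sz' → 'kqnabaafwsz'
+ 'i' → 'kqnabaafwszi'
+ 'zcw' → 'kqnabaafwszizcw'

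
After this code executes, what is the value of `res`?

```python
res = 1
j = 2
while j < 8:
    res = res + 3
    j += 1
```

j=2: res = 1+3 = 4
j=3: res = 4+3 = 7
j=4: res = 7+3 = 10
j=5: res = 10+3 = 13
j=6: res = 13+3 = 16
j=7: res = 16+3 = 19

19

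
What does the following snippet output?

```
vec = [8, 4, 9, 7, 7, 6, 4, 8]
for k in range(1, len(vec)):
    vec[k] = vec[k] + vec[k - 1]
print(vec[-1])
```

53

k=1: vec[1] = 4+8 = 12 → [8, 12, 9, 7, 7, 6, 4, 8]
k=2: vec[2] = 9+12 = 21 → [8, 12, 21, 7, 7, 6, 4, 8]
k=3: vec[3] = 7+21 = 28 → [8, 12, 21, 28, 7, 6, 4, 8]
k=4: vec[4] = 7+28 = 35 → [8, 12, 21, 28, 35, 6, 4, 8]
k=5: vec[5] = 6+35 = 41 → [8, 12, 21, 28, 35, 41, 4, 8]
k=6: vec[6] = 4+41 = 45 → [8, 12, 21, 28, 35, 41, 45, 8]
k=7: vec[7] = 8+45 = 53 → [8, 12, 21, 28, 35, 41, 45, 53]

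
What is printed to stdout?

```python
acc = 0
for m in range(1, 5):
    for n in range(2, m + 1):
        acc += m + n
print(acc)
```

36

m=2,n=2: acc = 0+4 = 4
m=3,n=2: acc = 4+5 = 9
m=3,n=3: acc = 9+6 = 15
m=4,n=2: acc = 15+6 = 21
m=4,n=3: acc = 21+7 = 28
m=4,n=4: acc = 28+8 = 36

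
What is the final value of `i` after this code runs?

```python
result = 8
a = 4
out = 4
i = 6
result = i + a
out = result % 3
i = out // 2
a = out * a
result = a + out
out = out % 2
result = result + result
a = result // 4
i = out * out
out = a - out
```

result = 6+4 = 10
out = 10%3 = 1
i = 1//2 = 0
a = 1*4 = 4
result = 4+1 = 5
out = 1%2 = 1
result = 5+5 = 10
a = 10//4 = 2
i = 1*1 = 1
out = 2-1 = 1

1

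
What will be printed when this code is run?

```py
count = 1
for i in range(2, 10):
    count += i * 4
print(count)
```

177

i=2: count = 1+2*4 = 9
i=3: count = 9+3*4 = 21
i=4: count = 21+4*4 = 37
i=5: count = 37+5*4 = 57
i=6: count = 57+6*4 = 81
i=7: count = 81+7*4 = 109
i=8: count = 109+8*4 = 141
i=9: count = 141+9*4 = 177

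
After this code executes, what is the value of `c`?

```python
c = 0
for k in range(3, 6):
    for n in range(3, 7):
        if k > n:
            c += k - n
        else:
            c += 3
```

k=3,n=3: not 3>3, c = 0+3 = 3
k=3,n=4: not 3>4, c = 3+3 = 6
k=3,n=5: not 3>5, c = 6+3 = 9
k=3,n=6: not 3>6, c = 9+3 = 12
k=4,n=3: 4>3, c = 12+1 = 13
k=4,n=4: not 4>4, c = 13+3 = 16
k=4,n=5: not 4>5, c = 16+3 = 19
k=4,n=6: not 4>6, c = 19+3 = 22
k=5,n=3: 5>3, c = 22+2 = 24
k=5,n=4: 5>4, c = 24+1 = 25
k=5,n=5: not 5>5, c = 25+3 = 28
k=5,n=6: not 5>6, c = 28+3 = 31

31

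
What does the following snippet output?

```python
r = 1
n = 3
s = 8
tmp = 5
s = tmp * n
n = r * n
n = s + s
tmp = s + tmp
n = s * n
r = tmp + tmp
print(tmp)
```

20

s = 5*3 = 15
n = 1*3 = 3
n = 15+15 = 30
tmp = 15+5 = 20
n = 15*30 = 450
r = 20+20 = 40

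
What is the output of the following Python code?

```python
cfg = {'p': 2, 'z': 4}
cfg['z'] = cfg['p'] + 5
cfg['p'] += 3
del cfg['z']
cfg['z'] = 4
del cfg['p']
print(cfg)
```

cfg['z'] = cfg['p']+5 = 7 → {'p': 2, 'z': 7}
cfg['p'] = 2+3 = 5 → {'p': 5, 'z': 7}
del 'z' → {'p': 5}
cfg['z'] = 4 → {'p': 5, 'z': 4}
del 'p' → {'z': 4}

{'z': 4}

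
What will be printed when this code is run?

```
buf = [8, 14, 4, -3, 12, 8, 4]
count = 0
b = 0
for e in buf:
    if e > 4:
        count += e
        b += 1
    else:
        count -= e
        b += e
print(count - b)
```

28

e=8: >4, count = 0+8 = 8; b=1
e=14: >4, count = 8+14 = 22; b=2
e=4: not >4, count = 22-4 = 18; b=6
e=-3: not >4, count = 18-(-3) = 21; b=3
e=12: >4, count = 21+12 = 33; b=4
e=8: >4, count = 33+8 = 41; b=5
e=4: not >4, count = 41-4 = 37; b=9
count-b = 37-9 = 28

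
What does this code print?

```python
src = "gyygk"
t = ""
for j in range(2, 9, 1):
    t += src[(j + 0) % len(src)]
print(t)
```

j=2: add src[2]='y' → 'y'
j=3: add src[3]='g' → 'yg'
j=4: add src[4]='k' → 'ygk'
j=5: add src[0]='g' → 'ygkg'
j=6: add src[1]='y' → 'ygkgy'
j=7: add src[2]='y' → 'ygkgyy'
j=8: add src[3]='g' → 'ygkgyyg'

ygkgyyg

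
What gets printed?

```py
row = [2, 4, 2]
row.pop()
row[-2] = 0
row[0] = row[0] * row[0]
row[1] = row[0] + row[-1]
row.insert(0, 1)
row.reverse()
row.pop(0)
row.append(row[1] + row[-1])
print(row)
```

[0, 1, 2]

pop() removes 2 → [2, 4]
row[-2] = 0 → [0, 4]
row[0] = row[0]*row[0] = 0*0 = 0 → [0, 4]
row[1] = row[0]+row[-1] = 0+4 = 4 → [0, 4]
insert 1 at 0 → [1, 0, 4]
reverse → [4, 0, 1]
pop(0) removes 4 → [0, 1]
append row[1]+row[-1] = 1+1 = 2 → [0, 1, 2]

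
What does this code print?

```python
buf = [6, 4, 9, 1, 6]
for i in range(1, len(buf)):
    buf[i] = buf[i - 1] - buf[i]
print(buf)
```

[6, 2, -7, -8, -14]

i=1: buf[1] = 6-4 = 2 → [6, 2, 9, 1, 6]
i=2: buf[2] = 2-9 = -7 → [6, 2, -7, 1, 6]
i=3: buf[3] = (-7)-1 = -8 → [6, 2, -7, -8, 6]
i=4: buf[4] = (-8)-6 = -14 → [6, 2, -7, -8, -14]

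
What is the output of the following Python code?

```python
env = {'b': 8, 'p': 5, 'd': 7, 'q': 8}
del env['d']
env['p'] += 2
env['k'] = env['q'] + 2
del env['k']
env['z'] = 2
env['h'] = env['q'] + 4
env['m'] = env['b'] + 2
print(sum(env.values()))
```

del 'd' → {'b': 8, 'p': 5, 'q': 8}
env['p'] = 5+2 = 7 → {'b': 8, 'p': 7, 'q': 8}
env['k'] = env['q']+2 = 10 → {'b': 8, 'p': 7, 'q': 8, 'k': 10}
del 'k' → {'b': 8, 'p': 7, 'q': 8}
env['z'] = 2 → {'b': 8, 'p': 7, 'q': 8, 'z': 2}
env['h'] = env['q']+4 = 12 → {'b': 8, 'p': 7, 'q': 8, 'z': 2, 'h': 12}
env['m'] = env['b']+2 = 10 → {'b': 8, 'p': 7, 'q': 8, 'z': 2, 'h': 12, 'm': 10}
sum of values = 47

47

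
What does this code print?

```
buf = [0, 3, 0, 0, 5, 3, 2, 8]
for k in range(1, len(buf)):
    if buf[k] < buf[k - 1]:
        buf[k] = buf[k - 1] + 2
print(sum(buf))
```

63

k=1: 3>=0, unchanged → [0, 3, 0, 0, 5, 3, 2, 8]
k=2: 0<3, buf[2] = 3+2 = 5 → [0, 3, 5, 0, 5, 3, 2, 8]
k=3: 0<5, buf[3] = 5+2 = 7 → [0, 3, 5, 7, 5, 3, 2, 8]
k=4: 5<7, buf[4] = 7+2 = 9 → [0, 3, 5, 7, 9, 3, 2, 8]
k=5: 3<9, buf[5] = 9+2 = 11 → [0, 3, 5, 7, 9, 11, 2, 8]
k=6: 2<11, buf[6] = 11+2 = 13 → [0, 3, 5, 7, 9, 11, 13, 8]
k=7: 8<13, buf[7] = 13+2 = 15 → [0, 3, 5, 7, 9, 11, 13, 15]
sum = 63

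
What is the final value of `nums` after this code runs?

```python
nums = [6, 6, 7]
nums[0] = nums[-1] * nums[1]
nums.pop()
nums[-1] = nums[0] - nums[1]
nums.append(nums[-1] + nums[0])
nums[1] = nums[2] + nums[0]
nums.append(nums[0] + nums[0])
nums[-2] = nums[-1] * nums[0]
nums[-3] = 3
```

[42, 3, 3528, 84]

nums[0] = nums[-1]*nums[1] = 7*6 = 42 → [42, 6, 7]
pop() removes 7 → [42, 6]
nums[-1] = nums[0]-nums[1] = 42-6 = 36 → [42, 36]
append nums[-1]+nums[0] = 36+42 = 78 → [42, 36, 78]
nums[1] = nums[2]+nums[0] = 78+42 = 120 → [42, 120, 78]
append nums[0]+nums[0] = 42+42 = 84 → [42, 120, 78, 84]
nums[-2] = nums[-1]*nums[0] = 84*42 = 3528 → [42, 120, 3528, 84]
nums[-3] = 3 → [42, 3, 3528, 84]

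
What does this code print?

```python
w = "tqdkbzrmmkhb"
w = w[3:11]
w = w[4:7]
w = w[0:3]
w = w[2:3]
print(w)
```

k

slice [3:11] → 'kbzrmmkh'
slice [4:7] → 'mmk'
slice [0:3] → 'mmk'
slice [2:3] → 'k'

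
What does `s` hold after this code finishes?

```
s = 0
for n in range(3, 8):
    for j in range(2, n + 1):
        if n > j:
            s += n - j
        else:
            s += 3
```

n=3,j=2: 3>2, s = 0+1 = 1
n=3,j=3: not 3>3, s = 1+3 = 4
n=4,j=2: 4>2, s = 4+2 = 6
n=4,j=3: 4>3, s = 6+1 = 7
n=4,j=4: not 4>4, s = 7+3 = 10
n=5,j=2: 5>2, s = 10+3 = 13
n=5,j=3: 5>3, s = 13+2 = 15
n=5,j=4: 5>4, s = 15+1 = 16
n=5,j=5: not 5>5, s = 16+3 = 19
n=6,j=2: 6>2, s = 19+4 = 23
n=6,j=3: 6>3, s = 23+3 = 26
n=6,j=4: 6>4, s = 26+2 = 28
n=6,j=5: 6>5, s = 28+1 = 29
n=6,j=6: not 6>6, s = 29+3 = 32
n=7,j=2: 7>2, s = 32+5 = 37
n=7,j=3: 7>3, s = 37+4 = 41
n=7,j=4: 7>4, s = 41+3 = 44
n=7,j=5: 7>5, s = 44+2 = 46
n=7,j=6: 7>6, s = 46+1 = 47
n=7,j=7: not 7>7, s = 47+3 = 50

50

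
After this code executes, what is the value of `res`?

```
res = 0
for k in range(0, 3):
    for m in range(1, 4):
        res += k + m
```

k=0,m=1: res = 0+1 = 1
k=0,m=2: res = 1+2 = 3
k=0,m=3: res = 3+3 = 6
k=1,m=1: res = 6+2 = 8
k=1,m=2: res = 8+3 = 11
k=1,m=3: res = 11+4 = 15
k=2,m=1: res = 15+3 = 18
k=2,m=2: res = 18+4 = 22
k=2,m=3: res = 22+5 = 27

27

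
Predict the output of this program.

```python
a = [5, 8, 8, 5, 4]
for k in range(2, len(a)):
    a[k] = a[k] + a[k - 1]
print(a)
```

k=2: a[2] = 8+8 = 16 → [5, 8, 16, 5, 4]
k=3: a[3] = 5+16 = 21 → [5, 8, 16, 21, 4]
k=4: a[4] = 4+21 = 25 → [5, 8, 16, 21, 25]

[5, 8, 16, 21, 25]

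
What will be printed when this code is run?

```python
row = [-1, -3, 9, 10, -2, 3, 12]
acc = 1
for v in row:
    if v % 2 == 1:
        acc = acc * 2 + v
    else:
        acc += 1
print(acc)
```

v=-1: odd, acc = 1*2+(-1) = 1
v=-3: odd, acc = 1*2+(-3) = -1
v=9: odd, acc = (-1)*2+9 = 7
v=10: not odd, acc = 7+1 = 8
v=-2: not odd, acc = 8+1 = 9
v=3: odd, acc = 9*2+3 = 21
v=12: not odd, acc = 21+1 = 22

22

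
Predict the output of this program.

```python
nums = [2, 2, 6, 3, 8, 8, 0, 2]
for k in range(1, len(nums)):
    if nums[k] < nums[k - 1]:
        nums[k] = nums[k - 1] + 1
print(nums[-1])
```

k=1: 2>=2, unchanged → [2, 2, 6, 3, 8, 8, 0, 2]
k=2: 6>=2, unchanged → [2, 2, 6, 3, 8, 8, 0, 2]
k=3: 3<6, nums[3] = 6+1 = 7 → [2, 2, 6, 7, 8, 8, 0, 2]
k=4: 8>=7, unchanged → [2, 2, 6, 7, 8, 8, 0, 2]
k=5: 8>=8, unchanged → [2, 2, 6, 7, 8, 8, 0, 2]
k=6: 0<8, nums[6] = 8+1 = 9 → [2, 2, 6, 7, 8, 8, 9, 2]
k=7: 2<9, nums[7] = 9+1 = 10 → [2, 2, 6, 7, 8, 8, 9, 10]

10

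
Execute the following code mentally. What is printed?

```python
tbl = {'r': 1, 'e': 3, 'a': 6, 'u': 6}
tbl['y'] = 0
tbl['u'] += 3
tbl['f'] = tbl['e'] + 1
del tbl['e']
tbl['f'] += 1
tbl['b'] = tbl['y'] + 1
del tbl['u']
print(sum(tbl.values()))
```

tbl['y'] = 0 → {'r': 1, 'e': 3, 'a': 6, 'u': 6, 'y': 0}
tbl['u'] = 6+3 = 9 → {'r': 1, 'e': 3, 'a': 6, 'u': 9, 'y': 0}
tbl['f'] = tbl['e']+1 = 4 → {'r': 1, 'e': 3, 'a': 6, 'u': 9, 'y': 0, 'f': 4}
del 'e' → {'r': 1, 'a': 6, 'u': 9, 'y': 0, 'f': 4}
tbl['f'] = 4+1 = 5 → {'r': 1, 'a': 6, 'u': 9, 'y': 0, 'f': 5}
tbl['b'] = tbl['y']+1 = 1 → {'r': 1, 'a': 6, 'u': 9, 'y': 0, 'f': 5, 'b': 1}
del 'u' → {'r': 1, 'a': 6, 'y': 0, 'f': 5, 'b': 1}
sum of values = 13

13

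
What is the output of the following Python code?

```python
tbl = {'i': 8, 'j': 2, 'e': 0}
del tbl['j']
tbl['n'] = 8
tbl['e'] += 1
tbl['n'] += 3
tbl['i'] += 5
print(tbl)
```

del 'j' → {'i': 8, 'e': 0}
tbl['n'] = 8 → {'i': 8, 'e': 0, 'n': 8}
tbl['e'] = 0+1 = 1 → {'i': 8, 'e': 1, 'n': 8}
tbl['n'] = 8+3 = 11 → {'i': 8, 'e': 1, 'n': 11}
tbl['i'] = 8+5 = 13 → {'i': 13, 'e': 1, 'n': 11}

{'i': 13, 'e': 1, 'n': 11}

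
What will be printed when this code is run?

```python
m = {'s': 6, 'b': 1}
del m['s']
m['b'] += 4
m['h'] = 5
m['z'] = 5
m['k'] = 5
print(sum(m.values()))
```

del 's' → {'b': 1}
m['b'] = 1+4 = 5 → {'b': 5}
m['h'] = 5 → {'b': 5, 'h': 5}
m['z'] = 5 → {'b': 5, 'h': 5, 'z': 5}
m['k'] = 5 → {'b': 5, 'h': 5, 'z': 5, 'k': 5}
sum of values = 20

20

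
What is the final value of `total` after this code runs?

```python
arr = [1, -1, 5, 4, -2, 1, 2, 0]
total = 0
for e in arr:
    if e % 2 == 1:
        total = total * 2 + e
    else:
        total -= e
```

9

e=1: odd, total = 0*2+1 = 1
e=-1: odd, total = 1*2+(-1) = 1
e=5: odd, total = 1*2+5 = 7
e=4: not odd, total = 7-4 = 3
e=-2: not odd, total = 3-(-2) = 5
e=1: odd, total = 5*2+1 = 11
e=2: not odd, total = 11-2 = 9
e=0: not odd, total = 9-0 = 9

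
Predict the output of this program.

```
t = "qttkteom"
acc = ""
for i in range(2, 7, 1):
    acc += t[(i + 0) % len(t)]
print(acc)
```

i=2: add t[2]='t' → 't'
i=3: add t[3]='k' → 'tk'
i=4: add t[4]='t' → 'tkt'
i=5: add t[5]='e' → 'tkte'
i=6: add t[6]='o' → 'tkteo'

tkteo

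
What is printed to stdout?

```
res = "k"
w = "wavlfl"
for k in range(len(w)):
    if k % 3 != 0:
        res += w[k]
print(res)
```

k=0: skip
k=1: add 'a' → 'ka'
k=2: add 'v' → 'kav'
k=3: skip
k=4: add 'f' → 'kavf'
k=5: add 'l' → 'kavfl'

kavfl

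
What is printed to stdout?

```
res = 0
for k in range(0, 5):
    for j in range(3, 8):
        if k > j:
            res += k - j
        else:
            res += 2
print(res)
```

49

k=0,j=3: not 0>3, res = 0+2 = 2
k=0,j=4: not 0>4, res = 2+2 = 4
k=0,j=5: not 0>5, res = 4+2 = 6
k=0,j=6: not 0>6, res = 6+2 = 8
k=0,j=7: not 0>7, res = 8+2 = 10
k=1,j=3: not 1>3, res = 10+2 = 12
k=1,j=4: not 1>4, res = 12+2 = 14
k=1,j=5: not 1>5, res = 14+2 = 16
k=1,j=6: not 1>6, res = 16+2 = 18
k=1,j=7: not 1>7, res = 18+2 = 20
k=2,j=3: not 2>3, res = 20+2 = 22
k=2,j=4: not 2>4, res = 22+2 = 24
k=2,j=5: not 2>5, res = 24+2 = 26
k=2,j=6: not 2>6, res = 26+2 = 28
k=2,j=7: not 2>7, res = 28+2 = 30
k=3,j=3: not 3>3, res = 30+2 = 32
k=3,j=4: not 3>4, res = 32+2 = 34
k=3,j=5: not 3>5, res = 34+2 = 36
k=3,j=6: not 3>6, res = 36+2 = 38
k=3,j=7: not 3>7, res = 38+2 = 40
k=4,j=3: 4>3, res = 40+1 = 41
k=4,j=4: not 4>4, res = 41+2 = 43
k=4,j=5: not 4>5, res = 43+2 = 45
k=4,j=6: not 4>6, res = 45+2 = 47
k=4,j=7: not 4>7, res = 47+2 = 49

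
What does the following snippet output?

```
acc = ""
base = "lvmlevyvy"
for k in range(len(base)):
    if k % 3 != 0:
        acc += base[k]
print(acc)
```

vmevvy

k=0: skip
k=1: add 'v' → 'v'
k=2: add 'm' → 'vm'
k=3: skip
k=4: add 'e' → 'vme'
k=5: add 'v' → 'vmev'
k=6: skip
k=7: add 'v' → 'vmevv'
k=8: add 'y' → 'vmevvy'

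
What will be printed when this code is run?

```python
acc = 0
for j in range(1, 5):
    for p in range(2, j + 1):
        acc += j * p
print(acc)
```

55

j=2,p=2: acc = 0+4 = 4
j=3,p=2: acc = 4+6 = 10
j=3,p=3: acc = 10+9 = 19
j=4,p=2: acc = 19+8 = 27
j=4,p=3: acc = 27+12 = 39
j=4,p=4: acc = 39+16 = 55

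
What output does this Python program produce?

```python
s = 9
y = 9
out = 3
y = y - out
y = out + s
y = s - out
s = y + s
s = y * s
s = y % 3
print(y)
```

y = 9-3 = 6
y = 3+9 = 12
y = 9-3 = 6
s = 6+9 = 15
s = 6*15 = 90
s = 6%3 = 0

6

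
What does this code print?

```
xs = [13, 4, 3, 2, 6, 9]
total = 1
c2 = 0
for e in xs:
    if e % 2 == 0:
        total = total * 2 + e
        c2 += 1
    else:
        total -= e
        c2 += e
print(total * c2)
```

-2548

e=13: not even, total = 1-13 = -12; c2=13
e=4: even, total = (-12)*2+4 = -20; c2=14
e=3: not even, total = (-20)-3 = -23; c2=17
e=2: even, total = (-23)*2+2 = -44; c2=18
e=6: even, total = (-44)*2+6 = -82; c2=19
e=9: not even, total = (-82)-9 = -91; c2=28
total*c2 = (-91)*28 = -2548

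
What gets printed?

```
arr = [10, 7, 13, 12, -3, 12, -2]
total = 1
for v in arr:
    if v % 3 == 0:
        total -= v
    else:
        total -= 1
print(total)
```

-24

v=10: not %3==0, total = 1-1 = 0
v=7: not %3==0, total = 0-1 = -1
v=13: not %3==0, total = (-1)-1 = -2
v=12: %3==0, total = (-2)-12 = -14
v=-3: %3==0, total = (-14)-(-3) = -11
v=12: %3==0, total = (-11)-12 = -23
v=-2: not %3==0, total = (-23)-1 = -24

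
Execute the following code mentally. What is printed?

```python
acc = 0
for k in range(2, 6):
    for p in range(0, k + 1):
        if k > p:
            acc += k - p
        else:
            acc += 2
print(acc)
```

k=2,p=0: 2>0, acc = 0+2 = 2
k=2,p=1: 2>1, acc = 2+1 = 3
k=2,p=2: not 2>2, acc = 3+2 = 5
k=3,p=0: 3>0, acc = 5+3 = 8
k=3,p=1: 3>1, acc = 8+2 = 10
k=3,p=2: 3>2, acc = 10+1 = 11
k=3,p=3: not 3>3, acc = 11+2 = 13
k=4,p=0: 4>0, acc = 13+4 = 17
k=4,p=1: 4>1, acc = 17+3 = 20
k=4,p=2: 4>2, acc = 20+2 = 22
k=4,p=3: 4>3, acc = 22+1 = 23
k=4,p=4: not 4>4, acc = 23+2 = 25
k=5,p=0: 5>0, acc = 25+5 = 30
k=5,p=1: 5>1, acc = 30+4 = 34
k=5,p=2: 5>2, acc = 34+3 = 37
k=5,p=3: 5>3, acc = 37+2 = 39
k=5,p=4: 5>4, acc = 39+1 = 40
k=5,p=5: not 5>5, acc = 40+2 = 42

42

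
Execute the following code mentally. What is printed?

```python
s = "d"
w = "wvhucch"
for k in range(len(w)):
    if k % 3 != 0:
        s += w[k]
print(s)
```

k=0: skip
k=1: add 'v' → 'dv'
k=2: add 'h' → 'dvh'
k=3: skip
k=4: add 'c' → 'dvhc'
k=5: add 'c' → 'dvhcc'
k=6: skip

dvhcc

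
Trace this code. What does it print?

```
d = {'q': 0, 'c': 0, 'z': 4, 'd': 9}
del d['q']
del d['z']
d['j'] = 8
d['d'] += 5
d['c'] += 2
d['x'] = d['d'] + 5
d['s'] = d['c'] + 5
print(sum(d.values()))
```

del 'q' → {'c': 0, 'z': 4, 'd': 9}
del 'z' → {'c': 0, 'd': 9}
d['j'] = 8 → {'c': 0, 'd': 9, 'j': 8}
d['d'] = 9+5 = 14 → {'c': 0, 'd': 14, 'j': 8}
d['c'] = 0+2 = 2 → {'c': 2, 'd': 14, 'j': 8}
d['x'] = d['d']+5 = 19 → {'c': 2, 'd': 14, 'j': 8, 'x': 19}
d['s'] = d['c']+5 = 7 → {'c': 2, 'd': 14, 'j': 8, 'x': 19, 's': 7}
sum of values = 50

50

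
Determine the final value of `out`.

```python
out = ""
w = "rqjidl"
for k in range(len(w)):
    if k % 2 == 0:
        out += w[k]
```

'rjd'

k=0: add 'r' → 'r'
k=1: skip
k=2: add 'j' → 'rj'
k=3: skip
k=4: add 'd' → 'rjd'
k=5: skip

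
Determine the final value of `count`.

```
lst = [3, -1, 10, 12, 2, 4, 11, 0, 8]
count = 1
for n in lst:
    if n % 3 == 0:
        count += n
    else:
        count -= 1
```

n=3: %3==0, count = 1+3 = 4
n=-1: not %3==0, count = 4-1 = 3
n=10: not %3==0, count = 3-1 = 2
n=12: %3==0, count = 2+12 = 14
n=2: not %3==0, count = 14-1 = 13
n=4: not %3==0, count = 13-1 = 12
n=11: not %3==0, count = 12-1 = 11
n=0: %3==0, count = 11+0 = 11
n=8: not %3==0, count = 11-1 = 10

10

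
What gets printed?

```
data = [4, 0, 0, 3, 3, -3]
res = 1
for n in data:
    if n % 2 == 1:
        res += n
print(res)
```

4

n=4: not odd
n=0: not odd
n=0: not odd
n=3: odd, res = 1+3 = 4
n=3: odd, res = 4+3 = 7
n=-3: odd, res = 7+(-3) = 4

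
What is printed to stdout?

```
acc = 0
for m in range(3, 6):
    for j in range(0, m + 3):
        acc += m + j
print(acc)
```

m=3,j=0: acc = 0+3 = 3
m=3,j=1: acc = 3+4 = 7
m=3,j=2: acc = 7+5 = 12
m=3,j=3: acc = 12+6 = 18
m=3,j=4: acc = 18+7 = 25
m=3,j=5: acc = 25+8 = 33
m=4,j=0: acc = 33+4 = 37
m=4,j=1: acc = 37+5 = 42
m=4,j=2: acc = 42+6 = 48
m=4,j=3: acc = 48+7 = 55
m=4,j=4: acc = 55+8 = 63
m=4,j=5: acc = 63+9 = 72
m=4,j=6: acc = 72+10 = 82
m=5,j=0: acc = 82+5 = 87
m=5,j=1: acc = 87+6 = 93
m=5,j=2: acc = 93+7 = 100
m=5,j=3: acc = 100+8 = 108
m=5,j=4: acc = 108+9 = 117
m=5,j=5: acc = 117+10 = 127
m=5,j=6: acc = 127+11 = 138
m=5,j=7: acc = 138+12 = 150

150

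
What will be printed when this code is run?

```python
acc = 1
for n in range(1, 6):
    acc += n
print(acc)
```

n=1: acc = 1+1 = 2
n=2: acc = 2+2 = 4
n=3: acc = 4+3 = 7
n=4: acc = 7+4 = 11
n=5: acc = 11+5 = 16

16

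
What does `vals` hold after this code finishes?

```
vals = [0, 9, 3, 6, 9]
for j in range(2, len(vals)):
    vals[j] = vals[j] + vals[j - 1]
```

[0, 9, 12, 18, 27]

j=2: vals[2] = 3+9 = 12 → [0, 9, 12, 6, 9]
j=3: vals[3] = 6+12 = 18 → [0, 9, 12, 18, 9]
j=4: vals[4] = 9+18 = 27 → [0, 9, 12, 18, 27]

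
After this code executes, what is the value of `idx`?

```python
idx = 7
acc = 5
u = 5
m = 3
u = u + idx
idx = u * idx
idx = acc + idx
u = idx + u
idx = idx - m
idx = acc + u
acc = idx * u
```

106

u = 5+7 = 12
idx = 12*7 = 84
idx = 5+84 = 89
u = 89+12 = 101
idx = 89-3 = 86
idx = 5+101 = 106
acc = 106*101 = 10706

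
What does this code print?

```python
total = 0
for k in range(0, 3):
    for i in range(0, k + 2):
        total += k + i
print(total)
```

21

k=0,i=0: total = 0+0 = 0
k=0,i=1: total = 0+1 = 1
k=1,i=0: total = 1+1 = 2
k=1,i=1: total = 2+2 = 4
k=1,i=2: total = 4+3 = 7
k=2,i=0: total = 7+2 = 9
k=2,i=1: total = 9+3 = 12
k=2,i=2: total = 12+4 = 16
k=2,i=3: total = 16+5 = 21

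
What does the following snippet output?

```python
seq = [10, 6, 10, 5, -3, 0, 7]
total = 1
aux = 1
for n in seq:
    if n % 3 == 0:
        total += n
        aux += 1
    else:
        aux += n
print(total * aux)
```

144

n=10: not %3==0; aux=11
n=6: %3==0, total = 1+6 = 7; aux=12
n=10: not %3==0; aux=22
n=5: not %3==0; aux=27
n=-3: %3==0, total = 7+(-3) = 4; aux=28
n=0: %3==0, total = 4+0 = 4; aux=29
n=7: not %3==0; aux=36
total*aux = 4*36 = 144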